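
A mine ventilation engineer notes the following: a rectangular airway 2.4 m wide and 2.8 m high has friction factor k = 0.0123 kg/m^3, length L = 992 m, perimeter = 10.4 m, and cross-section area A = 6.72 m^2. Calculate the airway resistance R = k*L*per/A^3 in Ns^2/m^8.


0.4182 Ns^2/m^8

Compute the numerator:
k * L * per = 0.0123 * 992 * 10.4
= 126.89664
Compute the denominator:
A^3 = 6.72^3 = 303.464448
Resistance:
R = 126.89664 / 303.464448
= 0.4182 Ns^2/m^8


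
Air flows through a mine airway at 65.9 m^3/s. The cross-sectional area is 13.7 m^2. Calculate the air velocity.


4.8102 m/s

Velocity = flow rate / cross-sectional area
= 65.9 / 13.7
= 4.8102 m/s


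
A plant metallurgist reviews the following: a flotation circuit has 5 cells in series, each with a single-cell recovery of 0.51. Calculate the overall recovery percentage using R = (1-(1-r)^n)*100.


97.1752%

Complement of single-cell recovery:
1 - r = 1 - 0.51 = 0.49
Raise to power n:
(1 - r)^5 = 0.49^5 = 0.0282475249
Overall recovery:
R = (1 - 0.0282475249) * 100
= 97.1752%


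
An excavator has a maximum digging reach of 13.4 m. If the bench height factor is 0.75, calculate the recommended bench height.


Bench height = reach * factor
= 13.4 * 0.75
= 10.05 m

10.05 m


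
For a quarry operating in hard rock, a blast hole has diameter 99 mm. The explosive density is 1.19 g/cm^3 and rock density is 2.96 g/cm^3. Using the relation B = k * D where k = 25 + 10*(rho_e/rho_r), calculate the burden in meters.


First, compute k:
rho_e / rho_r = 1.19 / 2.96 = 0.402027027
k = 25 + 10 * 0.402027027 = 29.02027027
Then, compute burden:
B = k * D / 1000 = 29.02027027 * 99 / 1000
= 2873.006757 / 1000
= 2.873 m

2.873 m


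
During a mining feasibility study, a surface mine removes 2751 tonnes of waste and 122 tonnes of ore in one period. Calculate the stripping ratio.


22.5492

Stripping ratio = waste tonnage / ore tonnage
= 2751 / 122
= 22.5492


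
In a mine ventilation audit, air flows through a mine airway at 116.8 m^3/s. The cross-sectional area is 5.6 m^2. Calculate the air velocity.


20.8571 m/s

Velocity = flow rate / cross-sectional area
= 116.8 / 5.6
= 20.8571 m/s


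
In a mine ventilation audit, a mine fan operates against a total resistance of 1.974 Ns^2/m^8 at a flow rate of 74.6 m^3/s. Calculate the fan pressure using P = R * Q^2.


Compute Q^2:
Q^2 = 74.6^2 = 5565.16
Compute pressure:
P = R * Q^2 = 1.974 * 5565.16
= 10985.6258 Pa

10985.6258 Pa


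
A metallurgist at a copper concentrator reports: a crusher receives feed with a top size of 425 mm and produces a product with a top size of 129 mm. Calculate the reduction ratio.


3.2946

Reduction ratio = feed size / product size
= 425 / 129
= 3.2946


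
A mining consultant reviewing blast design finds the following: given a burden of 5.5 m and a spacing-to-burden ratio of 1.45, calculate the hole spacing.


Spacing = burden * ratio
= 5.5 * 1.45
= 7.975 m

7.975 m


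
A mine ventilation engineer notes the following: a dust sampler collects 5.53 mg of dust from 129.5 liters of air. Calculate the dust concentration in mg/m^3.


Convert liters to m^3: 1 m^3 = 1000 L
Concentration = mass / volume * 1000
= 5.53 / 129.5 * 1000
= 0.0427027027 * 1000
= 42.7027 mg/m^3

42.7027 mg/m^3


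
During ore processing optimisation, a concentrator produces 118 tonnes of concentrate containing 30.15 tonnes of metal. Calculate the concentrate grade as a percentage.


25.5508%

Grade = (metal in concentrate / concentrate mass) * 100
= (30.15 / 118) * 100
= 0.2555084746 * 100
= 25.5508%


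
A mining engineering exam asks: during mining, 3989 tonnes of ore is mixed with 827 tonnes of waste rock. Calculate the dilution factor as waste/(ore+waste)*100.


Total material = ore + waste
= 3989 + 827 = 4816 tonnes
Dilution = waste / total * 100
= 827 / 4816 * 100
= 0.1717192691 * 100
= 17.1719%

17.1719%


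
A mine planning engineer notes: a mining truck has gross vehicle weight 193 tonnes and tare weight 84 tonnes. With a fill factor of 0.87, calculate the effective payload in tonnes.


94.83 tonnes

Maximum payload = gross - tare
= 193 - 84 = 109 tonnes
Effective payload = max payload * fill factor
= 109 * 0.87
= 94.83 tonnes


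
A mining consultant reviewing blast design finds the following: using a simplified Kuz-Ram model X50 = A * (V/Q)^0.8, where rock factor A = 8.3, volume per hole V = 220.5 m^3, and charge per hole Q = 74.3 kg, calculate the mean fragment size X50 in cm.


Compute V/Q:
V/Q = 220.5 / 74.3 = 2.96769852
Raise to the power 0.8:
(V/Q)^0.8 = 2.96769852^0.8 = 2.387458461
Multiply by A:
X50 = 8.3 * 2.387458461
= 19.8159 cm

19.8159 cm


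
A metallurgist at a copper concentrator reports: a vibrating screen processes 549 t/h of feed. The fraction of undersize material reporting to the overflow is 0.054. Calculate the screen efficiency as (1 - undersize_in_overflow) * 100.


94.6%

Screen efficiency = (1 - fraction of undersize in overflow) * 100
= (1 - 0.054) * 100
= 0.946 * 100
= 94.6%


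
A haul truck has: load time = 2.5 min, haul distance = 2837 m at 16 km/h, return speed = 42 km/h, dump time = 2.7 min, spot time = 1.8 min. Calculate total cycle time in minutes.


Convert haul speed to m/min: 16 * 1000/60 = 266.6666667 m/min
Haul time = 2837 / 266.6666667 = 10.63875 min
Convert return speed to m/min: 42 * 1000/60 = 700 m/min
Return time = 2837 / 700 = 4.052857143 min
Total cycle time:
= 2.5 + 10.63875 + 2.7 + 4.052857143 + 1.8
= 21.6916 min

21.6916 min


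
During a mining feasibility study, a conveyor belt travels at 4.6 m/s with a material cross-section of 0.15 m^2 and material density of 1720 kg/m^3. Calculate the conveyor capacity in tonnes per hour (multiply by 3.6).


Volumetric flow = speed * area
= 4.6 * 0.15 = 0.69 m^3/s
Mass flow = volumetric * density
= 0.69 * 1720 = 1186.8 kg/s
Convert to t/h: multiply by 3.6
Capacity = 1186.8 * 3.6
= 4272.48 t/h

4272.48 t/h


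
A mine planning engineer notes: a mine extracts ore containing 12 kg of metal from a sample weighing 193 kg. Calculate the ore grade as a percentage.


6.2176%

Ore grade = (metal mass / ore mass) * 100
= (12 / 193) * 100
= 0.0621761658 * 100
= 6.2176%


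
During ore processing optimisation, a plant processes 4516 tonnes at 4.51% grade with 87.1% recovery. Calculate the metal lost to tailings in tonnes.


Total metal in feed:
= 4516 * 4.51 / 100 = 203.6716 tonnes
Metal recovered:
= 203.6716 * 87.1 / 100 = 177.3979636 tonnes
Metal lost to tailings:
= 203.6716 - 177.3979636
= 26.2736 tonnes

26.2736 tonnes


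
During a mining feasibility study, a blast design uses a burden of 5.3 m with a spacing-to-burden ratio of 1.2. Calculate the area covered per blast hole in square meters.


First, find the spacing:
Spacing = burden * ratio = 5.3 * 1.2
= 6.36 m
Then, calculate the area:
Area = burden * spacing = 5.3 * 6.36
= 33.708 m^2

33.708 m^2


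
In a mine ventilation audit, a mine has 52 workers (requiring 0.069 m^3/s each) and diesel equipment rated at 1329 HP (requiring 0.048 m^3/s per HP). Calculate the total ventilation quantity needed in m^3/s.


67.38 m^3/s

Airflow for workers:
Q_people = 52 * 0.069 = 3.588 m^3/s
Airflow for diesel equipment:
Q_diesel = 1329 * 0.048 = 63.792 m^3/s
Total ventilation:
Q_total = 3.588 + 63.792
= 67.38 m^3/s


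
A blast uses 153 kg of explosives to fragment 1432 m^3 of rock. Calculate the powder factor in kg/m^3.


Powder factor = explosive mass / rock volume
= 153 / 1432
= 0.1068 kg/m^3

0.1068 kg/m^3


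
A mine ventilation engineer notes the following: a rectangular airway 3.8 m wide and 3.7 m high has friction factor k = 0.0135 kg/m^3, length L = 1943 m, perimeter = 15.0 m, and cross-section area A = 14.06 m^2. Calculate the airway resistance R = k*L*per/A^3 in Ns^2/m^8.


Compute the numerator:
k * L * per = 0.0135 * 1943 * 15.0
= 393.4575
Compute the denominator:
A^3 = 14.06^3 = 2779.431416
Resistance:
R = 393.4575 / 2779.431416
= 0.1416 Ns^2/m^8

0.1416 Ns^2/m^8


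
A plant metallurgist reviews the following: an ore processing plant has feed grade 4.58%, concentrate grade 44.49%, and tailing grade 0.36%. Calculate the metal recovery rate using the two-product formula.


Using the two-product formula:
R = 100 * c * (f - t) / (f * (c - t))
Numerator = 100 * 44.49 * (4.58 - 0.36)
= 100 * 44.49 * 4.22
= 18774.78
Denominator = 4.58 * (44.49 - 0.36)
= 4.58 * 44.13
= 202.1154
R = 18774.78 / 202.1154
= 92.8914%

92.8914%


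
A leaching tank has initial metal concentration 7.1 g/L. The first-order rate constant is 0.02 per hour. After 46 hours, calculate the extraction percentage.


60.1481%

Compute the exponent:
-k * t = -0.02 * 46 = -0.92
Remaining concentration:
C = 7.1 * exp(-0.92)
= 7.1 * 0.3985190411
= 2.829485192 g/L
Extracted = 7.1 - 2.829485192 = 4.270514808 g/L
Extraction % = 4.270514808 / 7.1 * 100
= 60.1481%


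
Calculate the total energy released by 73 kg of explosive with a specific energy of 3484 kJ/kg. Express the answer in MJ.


254.332 MJ

Energy = mass * specific_energy / 1000
= 73 * 3484 / 1000
= 254332 / 1000
= 254.332 MJ


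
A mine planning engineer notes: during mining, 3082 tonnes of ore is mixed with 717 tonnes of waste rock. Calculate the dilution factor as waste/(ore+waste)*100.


Total material = ore + waste
= 3082 + 717 = 3799 tonnes
Dilution = waste / total * 100
= 717 / 3799 * 100
= 0.1887338773 * 100
= 18.8734%

18.8734%


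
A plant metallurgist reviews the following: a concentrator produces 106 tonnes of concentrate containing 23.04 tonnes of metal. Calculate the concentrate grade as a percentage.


21.7358%

Grade = (metal in concentrate / concentrate mass) * 100
= (23.04 / 106) * 100
= 0.2173584906 * 100
= 21.7358%


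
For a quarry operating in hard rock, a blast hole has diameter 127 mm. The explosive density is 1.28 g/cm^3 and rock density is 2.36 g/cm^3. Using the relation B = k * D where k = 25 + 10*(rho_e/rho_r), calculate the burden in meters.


3.8638 m

First, compute k:
rho_e / rho_r = 1.28 / 2.36 = 0.5423728814
k = 25 + 10 * 0.5423728814 = 30.42372881
Then, compute burden:
B = k * D / 1000 = 30.42372881 * 127 / 1000
= 3863.813559 / 1000
= 3.8638 m


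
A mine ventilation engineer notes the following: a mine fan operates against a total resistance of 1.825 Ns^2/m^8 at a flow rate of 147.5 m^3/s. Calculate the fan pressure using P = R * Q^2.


39705.1563 Pa

Compute Q^2:
Q^2 = 147.5^2 = 21756.25
Compute pressure:
P = R * Q^2 = 1.825 * 21756.25
= 39705.1563 Pa


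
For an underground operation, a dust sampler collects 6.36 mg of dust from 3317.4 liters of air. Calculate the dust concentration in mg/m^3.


Convert liters to m^3: 1 m^3 = 1000 L
Concentration = mass / volume * 1000
= 6.36 / 3317.4 * 1000
= 0.001917164044 * 1000
= 1.9172 mg/m^3

1.9172 mg/m^3


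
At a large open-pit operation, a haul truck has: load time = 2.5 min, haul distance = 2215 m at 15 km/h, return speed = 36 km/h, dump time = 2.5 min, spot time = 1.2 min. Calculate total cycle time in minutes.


Convert haul speed to m/min: 15 * 1000/60 = 250 m/min
Haul time = 2215 / 250 = 8.86 min
Convert return speed to m/min: 36 * 1000/60 = 600 m/min
Return time = 2215 / 600 = 3.691666667 min
Total cycle time:
= 2.5 + 8.86 + 2.5 + 3.691666667 + 1.2
= 18.7517 min

18.7517 min


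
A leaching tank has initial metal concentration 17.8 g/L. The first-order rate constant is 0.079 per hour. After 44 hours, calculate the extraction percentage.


96.9069%

Compute the exponent:
-k * t = -0.079 * 44 = -3.476
Remaining concentration:
C = 17.8 * exp(-3.476)
= 17.8 * 0.03093088747
= 0.5505697969 g/L
Extracted = 17.8 - 0.5505697969 = 17.2494302 g/L
Extraction % = 17.2494302 / 17.8 * 100
= 96.9069%


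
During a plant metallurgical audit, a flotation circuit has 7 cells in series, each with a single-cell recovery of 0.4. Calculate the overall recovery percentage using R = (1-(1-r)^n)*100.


97.2006%

Complement of single-cell recovery:
1 - r = 1 - 0.4 = 0.6
Raise to power n:
(1 - r)^7 = 0.6^7 = 0.0279936
Overall recovery:
R = (1 - 0.0279936) * 100
= 97.2006%


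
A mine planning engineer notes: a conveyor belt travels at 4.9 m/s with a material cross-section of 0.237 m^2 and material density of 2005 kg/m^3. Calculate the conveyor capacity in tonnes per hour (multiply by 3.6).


Volumetric flow = speed * area
= 4.9 * 0.237 = 1.1613 m^3/s
Mass flow = volumetric * density
= 1.1613 * 2005 = 2328.4065 kg/s
Convert to t/h: multiply by 3.6
Capacity = 2328.4065 * 3.6
= 8382.2634 t/h

8382.2634 t/h


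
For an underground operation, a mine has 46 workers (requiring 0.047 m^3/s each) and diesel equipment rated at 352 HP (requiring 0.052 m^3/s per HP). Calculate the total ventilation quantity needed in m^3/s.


Airflow for workers:
Q_people = 46 * 0.047 = 2.162 m^3/s
Airflow for diesel equipment:
Q_diesel = 352 * 0.052 = 18.304 m^3/s
Total ventilation:
Q_total = 2.162 + 18.304
= 20.466 m^3/s

20.466 m^3/s


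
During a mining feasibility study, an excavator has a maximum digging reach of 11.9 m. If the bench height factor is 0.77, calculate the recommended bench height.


9.163 m

Bench height = reach * factor
= 11.9 * 0.77
= 9.163 m


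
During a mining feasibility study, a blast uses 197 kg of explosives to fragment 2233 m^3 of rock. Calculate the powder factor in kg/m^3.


Powder factor = explosive mass / rock volume
= 197 / 2233
= 0.0882 kg/m^3

0.0882 kg/m^3


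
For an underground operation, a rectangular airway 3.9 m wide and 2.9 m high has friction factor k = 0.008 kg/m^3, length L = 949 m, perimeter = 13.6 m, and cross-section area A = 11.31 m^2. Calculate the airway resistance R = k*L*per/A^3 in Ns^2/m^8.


Compute the numerator:
k * L * per = 0.008 * 949 * 13.6
= 103.2512
Compute the denominator:
A^3 = 11.31^3 = 1446.731091
Resistance:
R = 103.2512 / 1446.731091
= 0.0714 Ns^2/m^8

0.0714 Ns^2/m^8


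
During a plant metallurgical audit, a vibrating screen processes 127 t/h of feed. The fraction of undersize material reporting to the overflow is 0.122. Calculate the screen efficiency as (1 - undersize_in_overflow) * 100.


Screen efficiency = (1 - fraction of undersize in overflow) * 100
= (1 - 0.122) * 100
= 0.878 * 100
= 87.8%

87.8%


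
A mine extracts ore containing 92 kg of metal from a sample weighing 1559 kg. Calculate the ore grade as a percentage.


Ore grade = (metal mass / ore mass) * 100
= (92 / 1559) * 100
= 0.0590121873 * 100
= 5.9012%

5.9012%


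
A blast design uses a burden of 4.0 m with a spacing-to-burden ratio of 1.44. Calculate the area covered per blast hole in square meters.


First, find the spacing:
Spacing = burden * ratio = 4.0 * 1.44
= 5.76 m
Then, calculate the area:
Area = burden * spacing = 4.0 * 5.76
= 23.04 m^2

23.04 m^2


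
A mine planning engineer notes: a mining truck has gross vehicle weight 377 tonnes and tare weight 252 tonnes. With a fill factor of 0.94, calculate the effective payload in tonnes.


117.5 tonnes

Maximum payload = gross - tare
= 377 - 252 = 125 tonnes
Effective payload = max payload * fill factor
= 125 * 0.94
= 117.5 tonnes


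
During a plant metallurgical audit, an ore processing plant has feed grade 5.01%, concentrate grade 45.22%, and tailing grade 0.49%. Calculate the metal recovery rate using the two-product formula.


Using the two-product formula:
R = 100 * c * (f - t) / (f * (c - t))
Numerator = 100 * 45.22 * (5.01 - 0.49)
= 100 * 45.22 * 4.52
= 20439.44
Denominator = 5.01 * (45.22 - 0.49)
= 5.01 * 44.73
= 224.0973
R = 20439.44 / 224.0973
= 91.2079%

91.2079%


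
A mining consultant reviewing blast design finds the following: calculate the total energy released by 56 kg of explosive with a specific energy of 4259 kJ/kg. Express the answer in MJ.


238.504 MJ

Energy = mass * specific_energy / 1000
= 56 * 4259 / 1000
= 238504 / 1000
= 238.504 MJ


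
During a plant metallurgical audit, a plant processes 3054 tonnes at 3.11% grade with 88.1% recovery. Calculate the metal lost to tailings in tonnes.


Total metal in feed:
= 3054 * 3.11 / 100 = 94.9794 tonnes
Metal recovered:
= 94.9794 * 88.1 / 100 = 83.6768514 tonnes
Metal lost to tailings:
= 94.9794 - 83.6768514
= 11.3025 tonnes

11.3025 tonnes


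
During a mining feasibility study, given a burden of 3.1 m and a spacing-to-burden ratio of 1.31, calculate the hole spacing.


Spacing = burden * ratio
= 3.1 * 1.31
= 4.061 m

4.061 m


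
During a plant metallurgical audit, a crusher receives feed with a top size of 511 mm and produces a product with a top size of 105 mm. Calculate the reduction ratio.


4.8667

Reduction ratio = feed size / product size
= 511 / 105
= 4.8667


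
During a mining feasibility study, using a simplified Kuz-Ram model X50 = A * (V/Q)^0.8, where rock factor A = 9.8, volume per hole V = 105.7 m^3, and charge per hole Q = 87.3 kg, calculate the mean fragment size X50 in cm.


11.4202 cm

Compute V/Q:
V/Q = 105.7 / 87.3 = 1.210767468
Raise to the power 0.8:
(V/Q)^0.8 = 1.210767468^0.8 = 1.165329109
Multiply by A:
X50 = 9.8 * 1.165329109
= 11.4202 cm


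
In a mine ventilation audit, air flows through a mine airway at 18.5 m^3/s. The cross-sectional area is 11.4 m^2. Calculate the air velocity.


1.6228 m/s

Velocity = flow rate / cross-sectional area
= 18.5 / 11.4
= 1.6228 m/s


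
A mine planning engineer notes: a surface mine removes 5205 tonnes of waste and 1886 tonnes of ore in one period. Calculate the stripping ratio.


Stripping ratio = waste tonnage / ore tonnage
= 5205 / 1886
= 2.7598

2.7598


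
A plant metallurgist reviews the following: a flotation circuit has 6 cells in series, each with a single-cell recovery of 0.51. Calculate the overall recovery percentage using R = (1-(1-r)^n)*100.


98.6159%

Complement of single-cell recovery:
1 - r = 1 - 0.51 = 0.49
Raise to power n:
(1 - r)^6 = 0.49^6 = 0.0138412872
Overall recovery:
R = (1 - 0.0138412872) * 100
= 98.6159%


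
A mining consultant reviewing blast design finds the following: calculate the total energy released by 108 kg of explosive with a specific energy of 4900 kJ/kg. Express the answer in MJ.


529.2 MJ

Energy = mass * specific_energy / 1000
= 108 * 4900 / 1000
= 529200 / 1000
= 529.2 MJ


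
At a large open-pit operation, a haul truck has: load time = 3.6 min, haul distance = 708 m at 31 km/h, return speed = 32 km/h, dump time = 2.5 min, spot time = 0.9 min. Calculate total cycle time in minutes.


Convert haul speed to m/min: 31 * 1000/60 = 516.6666667 m/min
Haul time = 708 / 516.6666667 = 1.370322581 min
Convert return speed to m/min: 32 * 1000/60 = 533.3333333 m/min
Return time = 708 / 533.3333333 = 1.3275 min
Total cycle time:
= 3.6 + 1.370322581 + 2.5 + 1.3275 + 0.9
= 9.6978 min

9.6978 min


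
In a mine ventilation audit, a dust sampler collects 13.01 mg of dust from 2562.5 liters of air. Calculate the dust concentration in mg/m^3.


5.0771 mg/m^3

Convert liters to m^3: 1 m^3 = 1000 L
Concentration = mass / volume * 1000
= 13.01 / 2562.5 * 1000
= 0.005077073171 * 1000
= 5.0771 mg/m^3


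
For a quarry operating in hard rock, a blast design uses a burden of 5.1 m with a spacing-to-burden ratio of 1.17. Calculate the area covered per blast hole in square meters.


30.4317 m^2

First, find the spacing:
Spacing = burden * ratio = 5.1 * 1.17
= 5.967 m
Then, calculate the area:
Area = burden * spacing = 5.1 * 5.967
= 30.4317 m^2


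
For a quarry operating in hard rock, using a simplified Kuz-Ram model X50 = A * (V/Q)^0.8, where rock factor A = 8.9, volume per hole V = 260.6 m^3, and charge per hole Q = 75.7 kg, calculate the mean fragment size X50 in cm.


23.9273 cm

Compute V/Q:
V/Q = 260.6 / 75.7 = 3.442536328
Raise to the power 0.8:
(V/Q)^0.8 = 3.442536328^0.8 = 2.688455334
Multiply by A:
X50 = 8.9 * 2.688455334
= 23.9273 cm


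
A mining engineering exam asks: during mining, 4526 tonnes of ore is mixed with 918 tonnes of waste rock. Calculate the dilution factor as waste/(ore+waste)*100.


Total material = ore + waste
= 4526 + 918 = 5444 tonnes
Dilution = waste / total * 100
= 918 / 5444 * 100
= 0.1686260103 * 100
= 16.8626%

16.8626%


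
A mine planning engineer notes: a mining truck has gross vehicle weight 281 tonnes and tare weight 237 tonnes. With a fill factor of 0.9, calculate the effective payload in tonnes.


39.6 tonnes

Maximum payload = gross - tare
= 281 - 237 = 44 tonnes
Effective payload = max payload * fill factor
= 44 * 0.9
= 39.6 tonnes


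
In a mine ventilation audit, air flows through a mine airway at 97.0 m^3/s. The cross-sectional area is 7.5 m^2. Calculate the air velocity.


12.9333 m/s

Velocity = flow rate / cross-sectional area
= 97.0 / 7.5
= 12.9333 m/s


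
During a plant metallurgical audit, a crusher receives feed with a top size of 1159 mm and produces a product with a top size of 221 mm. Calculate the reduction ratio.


5.2443

Reduction ratio = feed size / product size
= 1159 / 221
= 5.2443


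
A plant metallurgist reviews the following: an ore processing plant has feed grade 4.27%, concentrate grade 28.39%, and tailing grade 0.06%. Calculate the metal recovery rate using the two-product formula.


Using the two-product formula:
R = 100 * c * (f - t) / (f * (c - t))
Numerator = 100 * 28.39 * (4.27 - 0.06)
= 100 * 28.39 * 4.21
= 11952.19
Denominator = 4.27 * (28.39 - 0.06)
= 4.27 * 28.33
= 120.9691
R = 11952.19 / 120.9691
= 98.8037%

98.8037%


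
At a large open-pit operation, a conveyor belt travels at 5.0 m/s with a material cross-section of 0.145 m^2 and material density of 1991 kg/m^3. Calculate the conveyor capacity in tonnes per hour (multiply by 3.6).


Volumetric flow = speed * area
= 5.0 * 0.145 = 0.725 m^3/s
Mass flow = volumetric * density
= 0.725 * 1991 = 1443.475 kg/s
Convert to t/h: multiply by 3.6
Capacity = 1443.475 * 3.6
= 5196.51 t/h

5196.51 t/h


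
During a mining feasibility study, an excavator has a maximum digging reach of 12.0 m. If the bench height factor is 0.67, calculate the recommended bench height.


Bench height = reach * factor
= 12.0 * 0.67
= 8.04 m

8.04 m


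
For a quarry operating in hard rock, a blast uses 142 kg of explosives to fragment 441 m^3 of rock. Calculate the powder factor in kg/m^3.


0.322 kg/m^3

Powder factor = explosive mass / rock volume
= 142 / 441
= 0.322 kg/m^3


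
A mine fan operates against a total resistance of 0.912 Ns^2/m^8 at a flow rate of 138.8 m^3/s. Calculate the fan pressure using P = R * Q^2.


17570.0813 Pa

Compute Q^2:
Q^2 = 138.8^2 = 19265.44
Compute pressure:
P = R * Q^2 = 0.912 * 19265.44
= 17570.0813 Pa


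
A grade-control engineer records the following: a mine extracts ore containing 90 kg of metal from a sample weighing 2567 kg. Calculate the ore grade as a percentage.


Ore grade = (metal mass / ore mass) * 100
= (90 / 2567) * 100
= 0.03506038177 * 100
= 3.506%

3.506%


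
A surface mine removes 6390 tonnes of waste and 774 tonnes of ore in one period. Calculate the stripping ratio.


Stripping ratio = waste tonnage / ore tonnage
= 6390 / 774
= 8.2558

8.2558


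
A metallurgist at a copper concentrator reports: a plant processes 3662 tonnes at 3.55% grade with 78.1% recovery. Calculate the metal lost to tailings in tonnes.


Total metal in feed:
= 3662 * 3.55 / 100 = 130.001 tonnes
Metal recovered:
= 130.001 * 78.1 / 100 = 101.530781 tonnes
Metal lost to tailings:
= 130.001 - 101.530781
= 28.4702 tonnes

28.4702 tonnes


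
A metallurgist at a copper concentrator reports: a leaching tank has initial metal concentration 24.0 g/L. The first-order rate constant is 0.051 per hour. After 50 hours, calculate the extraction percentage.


92.1918%

Compute the exponent:
-k * t = -0.051 * 50 = -2.55
Remaining concentration:
C = 24.0 * exp(-2.55)
= 24.0 * 0.078081666
= 1.873959984 g/L
Extracted = 24.0 - 1.873959984 = 22.12604002 g/L
Extraction % = 22.12604002 / 24.0 * 100
= 92.1918%


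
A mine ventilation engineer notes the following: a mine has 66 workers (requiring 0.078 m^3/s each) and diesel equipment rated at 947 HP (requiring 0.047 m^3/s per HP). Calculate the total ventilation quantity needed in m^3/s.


Airflow for workers:
Q_people = 66 * 0.078 = 5.148 m^3/s
Airflow for diesel equipment:
Q_diesel = 947 * 0.047 = 44.509 m^3/s
Total ventilation:
Q_total = 5.148 + 44.509
= 49.657 m^3/s

49.657 m^3/s


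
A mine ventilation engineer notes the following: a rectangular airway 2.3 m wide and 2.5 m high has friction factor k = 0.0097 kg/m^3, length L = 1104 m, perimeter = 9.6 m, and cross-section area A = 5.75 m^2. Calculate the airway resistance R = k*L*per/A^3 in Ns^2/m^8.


0.5408 Ns^2/m^8

Compute the numerator:
k * L * per = 0.0097 * 1104 * 9.6
= 102.80448
Compute the denominator:
A^3 = 5.75^3 = 190.109375
Resistance:
R = 102.80448 / 190.109375
= 0.5408 Ns^2/m^8


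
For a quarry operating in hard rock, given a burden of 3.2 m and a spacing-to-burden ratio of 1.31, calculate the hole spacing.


Spacing = burden * ratio
= 3.2 * 1.31
= 4.192 m

4.192 m


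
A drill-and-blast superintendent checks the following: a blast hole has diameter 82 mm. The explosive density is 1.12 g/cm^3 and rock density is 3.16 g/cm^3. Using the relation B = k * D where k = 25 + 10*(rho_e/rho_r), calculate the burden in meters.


First, compute k:
rho_e / rho_r = 1.12 / 3.16 = 0.3544303797
k = 25 + 10 * 0.3544303797 = 28.5443038
Then, compute burden:
B = k * D / 1000 = 28.5443038 * 82 / 1000
= 2340.632911 / 1000
= 2.3406 m

2.3406 m


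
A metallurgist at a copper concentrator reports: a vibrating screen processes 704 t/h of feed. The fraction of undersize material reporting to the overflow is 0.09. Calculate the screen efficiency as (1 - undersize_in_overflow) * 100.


Screen efficiency = (1 - fraction of undersize in overflow) * 100
= (1 - 0.09) * 100
= 0.91 * 100
= 91.0%

91.0%


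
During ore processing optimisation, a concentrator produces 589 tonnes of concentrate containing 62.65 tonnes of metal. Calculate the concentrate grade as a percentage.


10.6367%

Grade = (metal in concentrate / concentrate mass) * 100
= (62.65 / 589) * 100
= 0.1063667233 * 100
= 10.6367%


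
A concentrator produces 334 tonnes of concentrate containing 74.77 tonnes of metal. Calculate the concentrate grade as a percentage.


22.3862%

Grade = (metal in concentrate / concentrate mass) * 100
= (74.77 / 334) * 100
= 0.2238622754 * 100
= 22.3862%


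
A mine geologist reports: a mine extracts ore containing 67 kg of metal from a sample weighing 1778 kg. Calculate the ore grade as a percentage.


Ore grade = (metal mass / ore mass) * 100
= (67 / 1778) * 100
= 0.03768278965 * 100
= 3.7683%

3.7683%


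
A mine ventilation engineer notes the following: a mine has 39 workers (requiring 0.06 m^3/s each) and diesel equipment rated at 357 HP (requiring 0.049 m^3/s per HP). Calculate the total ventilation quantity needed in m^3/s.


19.833 m^3/s

Airflow for workers:
Q_people = 39 * 0.06 = 2.34 m^3/s
Airflow for diesel equipment:
Q_diesel = 357 * 0.049 = 17.493 m^3/s
Total ventilation:
Q_total = 2.34 + 17.493
= 19.833 m^3/s


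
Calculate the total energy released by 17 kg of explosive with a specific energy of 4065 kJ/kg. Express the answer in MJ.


Energy = mass * specific_energy / 1000
= 17 * 4065 / 1000
= 69105 / 1000
= 69.105 MJ

69.105 MJ


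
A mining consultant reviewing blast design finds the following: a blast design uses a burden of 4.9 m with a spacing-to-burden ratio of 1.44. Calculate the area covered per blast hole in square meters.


First, find the spacing:
Spacing = burden * ratio = 4.9 * 1.44
= 7.056 m
Then, calculate the area:
Area = burden * spacing = 4.9 * 7.056
= 34.5744 m^2

34.5744 m^2


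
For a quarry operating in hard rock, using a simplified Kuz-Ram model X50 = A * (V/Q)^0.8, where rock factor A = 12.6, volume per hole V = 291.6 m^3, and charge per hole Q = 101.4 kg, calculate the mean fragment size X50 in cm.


29.3339 cm

Compute V/Q:
V/Q = 291.6 / 101.4 = 2.875739645
Raise to the power 0.8:
(V/Q)^0.8 = 2.875739645^0.8 = 2.328089391
Multiply by A:
X50 = 12.6 * 2.328089391
= 29.3339 cm


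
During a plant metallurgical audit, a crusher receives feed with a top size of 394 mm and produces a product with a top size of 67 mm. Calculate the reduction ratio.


Reduction ratio = feed size / product size
= 394 / 67
= 5.8806

5.8806


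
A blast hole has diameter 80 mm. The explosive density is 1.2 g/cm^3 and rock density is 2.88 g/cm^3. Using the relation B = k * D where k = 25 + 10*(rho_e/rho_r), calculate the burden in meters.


2.3333 m

First, compute k:
rho_e / rho_r = 1.2 / 2.88 = 0.4166666667
k = 25 + 10 * 0.4166666667 = 29.16666667
Then, compute burden:
B = k * D / 1000 = 29.16666667 * 80 / 1000
= 2333.333333 / 1000
= 2.3333 m


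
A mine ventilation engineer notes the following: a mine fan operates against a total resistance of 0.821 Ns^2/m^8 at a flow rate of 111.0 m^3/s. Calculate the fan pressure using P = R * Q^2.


Compute Q^2:
Q^2 = 111.0^2 = 12321.0
Compute pressure:
P = R * Q^2 = 0.821 * 12321.0
= 10115.541 Pa

10115.541 Pa


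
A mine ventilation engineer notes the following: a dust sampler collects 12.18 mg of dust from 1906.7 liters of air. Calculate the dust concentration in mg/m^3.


6.388 mg/m^3

Convert liters to m^3: 1 m^3 = 1000 L
Concentration = mass / volume * 1000
= 12.18 / 1906.7 * 1000
= 0.00638800021 * 1000
= 6.388 mg/m^3


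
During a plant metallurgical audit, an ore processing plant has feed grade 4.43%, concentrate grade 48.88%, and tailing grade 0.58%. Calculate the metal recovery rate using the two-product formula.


87.9511%

Using the two-product formula:
R = 100 * c * (f - t) / (f * (c - t))
Numerator = 100 * 48.88 * (4.43 - 0.58)
= 100 * 48.88 * 3.85
= 18818.8
Denominator = 4.43 * (48.88 - 0.58)
= 4.43 * 48.3
= 213.969
R = 18818.8 / 213.969
= 87.9511%


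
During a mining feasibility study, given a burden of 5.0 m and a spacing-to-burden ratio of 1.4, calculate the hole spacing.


Spacing = burden * ratio
= 5.0 * 1.4
= 7.0 m

7.0 m


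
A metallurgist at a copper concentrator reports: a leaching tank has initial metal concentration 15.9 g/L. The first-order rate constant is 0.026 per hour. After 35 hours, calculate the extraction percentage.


Compute the exponent:
-k * t = -0.026 * 35 = -0.91
Remaining concentration:
C = 15.9 * exp(-0.91)
= 15.9 * 0.402524224
= 6.400135162 g/L
Extracted = 15.9 - 6.400135162 = 9.499864838 g/L
Extraction % = 9.499864838 / 15.9 * 100
= 59.7476%

59.7476%


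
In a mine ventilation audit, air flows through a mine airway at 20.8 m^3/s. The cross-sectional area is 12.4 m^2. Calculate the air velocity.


1.6774 m/s

Velocity = flow rate / cross-sectional area
= 20.8 / 12.4
= 1.6774 m/s


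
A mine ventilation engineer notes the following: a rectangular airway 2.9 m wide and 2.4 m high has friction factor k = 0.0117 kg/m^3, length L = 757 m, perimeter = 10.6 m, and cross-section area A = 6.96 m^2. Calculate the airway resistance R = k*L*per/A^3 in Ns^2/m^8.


0.2785 Ns^2/m^8

Compute the numerator:
k * L * per = 0.0117 * 757 * 10.6
= 93.88314
Compute the denominator:
A^3 = 6.96^3 = 337.153536
Resistance:
R = 93.88314 / 337.153536
= 0.2785 Ns^2/m^8


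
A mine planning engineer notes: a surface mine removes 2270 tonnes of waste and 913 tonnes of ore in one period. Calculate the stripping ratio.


Stripping ratio = waste tonnage / ore tonnage
= 2270 / 913
= 2.4863

2.4863


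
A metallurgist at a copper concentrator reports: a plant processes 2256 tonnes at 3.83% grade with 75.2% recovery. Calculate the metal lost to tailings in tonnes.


Total metal in feed:
= 2256 * 3.83 / 100 = 86.4048 tonnes
Metal recovered:
= 86.4048 * 75.2 / 100 = 64.9764096 tonnes
Metal lost to tailings:
= 86.4048 - 64.9764096
= 21.4284 tonnes

21.4284 tonnes


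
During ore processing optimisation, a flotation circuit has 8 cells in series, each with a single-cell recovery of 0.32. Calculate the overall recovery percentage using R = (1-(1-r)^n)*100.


95.4284%

Complement of single-cell recovery:
1 - r = 1 - 0.32 = 0.68
Raise to power n:
(1 - r)^8 = 0.68^8 = 0.04571632397
Overall recovery:
R = (1 - 0.04571632397) * 100
= 95.4284%


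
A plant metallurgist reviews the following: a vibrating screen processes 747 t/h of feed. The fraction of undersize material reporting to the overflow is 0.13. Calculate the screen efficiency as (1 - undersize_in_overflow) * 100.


87.0%

Screen efficiency = (1 - fraction of undersize in overflow) * 100
= (1 - 0.13) * 100
= 0.87 * 100
= 87.0%


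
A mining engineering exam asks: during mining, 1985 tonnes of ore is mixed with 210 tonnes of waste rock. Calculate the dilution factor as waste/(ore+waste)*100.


Total material = ore + waste
= 1985 + 210 = 2195 tonnes
Dilution = waste / total * 100
= 210 / 2195 * 100
= 0.09567198178 * 100
= 9.5672%

9.5672%


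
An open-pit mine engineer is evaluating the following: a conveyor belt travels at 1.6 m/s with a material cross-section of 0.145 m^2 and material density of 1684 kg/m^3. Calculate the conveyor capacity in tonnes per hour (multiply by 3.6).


1406.4768 t/h

Volumetric flow = speed * area
= 1.6 * 0.145 = 0.232 m^3/s
Mass flow = volumetric * density
= 0.232 * 1684 = 390.688 kg/s
Convert to t/h: multiply by 3.6
Capacity = 390.688 * 3.6
= 1406.4768 t/h


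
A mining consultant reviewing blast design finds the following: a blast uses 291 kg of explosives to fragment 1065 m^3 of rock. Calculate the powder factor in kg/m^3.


Powder factor = explosive mass / rock volume
= 291 / 1065
= 0.2732 kg/m^3

0.2732 kg/m^3


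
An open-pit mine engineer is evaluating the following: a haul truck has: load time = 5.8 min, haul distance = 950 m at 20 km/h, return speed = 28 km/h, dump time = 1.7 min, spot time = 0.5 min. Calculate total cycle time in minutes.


Convert haul speed to m/min: 20 * 1000/60 = 333.3333333 m/min
Haul time = 950 / 333.3333333 = 2.85 min
Convert return speed to m/min: 28 * 1000/60 = 466.6666667 m/min
Return time = 950 / 466.6666667 = 2.035714286 min
Total cycle time:
= 5.8 + 2.85 + 1.7 + 2.035714286 + 0.5
= 12.8857 min

12.8857 min


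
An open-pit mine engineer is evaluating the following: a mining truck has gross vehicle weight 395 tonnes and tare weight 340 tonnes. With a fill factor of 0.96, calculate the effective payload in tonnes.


52.8 tonnes

Maximum payload = gross - tare
= 395 - 340 = 55 tonnes
Effective payload = max payload * fill factor
= 55 * 0.96
= 52.8 tonnes


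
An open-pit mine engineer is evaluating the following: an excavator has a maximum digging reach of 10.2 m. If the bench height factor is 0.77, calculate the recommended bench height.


Bench height = reach * factor
= 10.2 * 0.77
= 7.854 m

7.854 m


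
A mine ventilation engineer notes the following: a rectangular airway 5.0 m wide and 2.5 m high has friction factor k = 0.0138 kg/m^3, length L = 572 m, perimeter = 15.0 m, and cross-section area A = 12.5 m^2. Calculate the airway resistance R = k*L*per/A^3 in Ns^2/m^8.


0.0606 Ns^2/m^8

Compute the numerator:
k * L * per = 0.0138 * 572 * 15.0
= 118.404
Compute the denominator:
A^3 = 12.5^3 = 1953.125
Resistance:
R = 118.404 / 1953.125
= 0.0606 Ns^2/m^8


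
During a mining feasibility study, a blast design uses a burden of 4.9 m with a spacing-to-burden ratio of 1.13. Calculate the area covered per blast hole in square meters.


27.1313 m^2

First, find the spacing:
Spacing = burden * ratio = 4.9 * 1.13
= 5.537 m
Then, calculate the area:
Area = burden * spacing = 4.9 * 5.537
= 27.1313 m^2


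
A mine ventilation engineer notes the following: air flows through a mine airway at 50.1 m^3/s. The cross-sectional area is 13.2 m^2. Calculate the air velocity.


Velocity = flow rate / cross-sectional area
= 50.1 / 13.2
= 3.7955 m/s

3.7955 m/s


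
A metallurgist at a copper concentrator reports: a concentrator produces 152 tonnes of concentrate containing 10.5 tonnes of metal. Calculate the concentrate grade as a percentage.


6.9079%

Grade = (metal in concentrate / concentrate mass) * 100
= (10.5 / 152) * 100
= 0.06907894737 * 100
= 6.9079%


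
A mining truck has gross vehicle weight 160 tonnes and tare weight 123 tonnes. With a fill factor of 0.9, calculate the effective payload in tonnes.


Maximum payload = gross - tare
= 160 - 123 = 37 tonnes
Effective payload = max payload * fill factor
= 37 * 0.9
= 33.3 tonnes

33.3 tonnes


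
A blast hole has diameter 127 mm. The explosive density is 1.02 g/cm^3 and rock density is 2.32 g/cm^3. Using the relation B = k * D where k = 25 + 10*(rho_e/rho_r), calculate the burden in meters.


First, compute k:
rho_e / rho_r = 1.02 / 2.32 = 0.4396551724
k = 25 + 10 * 0.4396551724 = 29.39655172
Then, compute burden:
B = k * D / 1000 = 29.39655172 * 127 / 1000
= 3733.362069 / 1000
= 3.7334 m

3.7334 m


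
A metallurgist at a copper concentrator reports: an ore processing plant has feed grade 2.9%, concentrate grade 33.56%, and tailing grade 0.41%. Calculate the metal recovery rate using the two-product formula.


Using the two-product formula:
R = 100 * c * (f - t) / (f * (c - t))
Numerator = 100 * 33.56 * (2.9 - 0.41)
= 100 * 33.56 * 2.49
= 8356.44
Denominator = 2.9 * (33.56 - 0.41)
= 2.9 * 33.15
= 96.135
R = 8356.44 / 96.135
= 86.924%

86.924%


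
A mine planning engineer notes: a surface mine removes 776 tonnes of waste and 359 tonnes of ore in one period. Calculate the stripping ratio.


Stripping ratio = waste tonnage / ore tonnage
= 776 / 359
= 2.1616

2.1616


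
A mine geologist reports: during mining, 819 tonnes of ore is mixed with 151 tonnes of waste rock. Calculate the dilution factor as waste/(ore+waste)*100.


15.567%

Total material = ore + waste
= 819 + 151 = 970 tonnes
Dilution = waste / total * 100
= 151 / 970 * 100
= 0.1556701031 * 100
= 15.567%


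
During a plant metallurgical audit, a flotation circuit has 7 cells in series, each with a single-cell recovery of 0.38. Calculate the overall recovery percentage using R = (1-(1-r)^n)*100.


Complement of single-cell recovery:
1 - r = 1 - 0.38 = 0.62
Raise to power n:
(1 - r)^7 = 0.62^7 = 0.03521614606
Overall recovery:
R = (1 - 0.03521614606) * 100
= 96.4784%

96.4784%


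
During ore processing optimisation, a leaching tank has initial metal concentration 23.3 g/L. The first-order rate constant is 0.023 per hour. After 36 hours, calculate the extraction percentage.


Compute the exponent:
-k * t = -0.023 * 36 = -0.828
Remaining concentration:
C = 23.3 * exp(-0.828)
= 23.3 * 0.4369222576
= 10.1802886 g/L
Extracted = 23.3 - 10.1802886 = 13.1197114 g/L
Extraction % = 13.1197114 / 23.3 * 100
= 56.3078%

56.3078%


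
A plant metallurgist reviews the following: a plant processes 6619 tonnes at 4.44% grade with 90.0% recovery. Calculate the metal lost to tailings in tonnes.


29.3884 tonnes

Total metal in feed:
= 6619 * 4.44 / 100 = 293.8836 tonnes
Metal recovered:
= 293.8836 * 90.0 / 100 = 264.49524 tonnes
Metal lost to tailings:
= 293.8836 - 264.49524
= 29.3884 tonnes


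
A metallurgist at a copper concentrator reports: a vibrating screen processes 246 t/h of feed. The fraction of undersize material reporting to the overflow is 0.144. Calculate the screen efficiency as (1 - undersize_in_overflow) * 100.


Screen efficiency = (1 - fraction of undersize in overflow) * 100
= (1 - 0.144) * 100
= 0.856 * 100
= 85.6%

85.6%


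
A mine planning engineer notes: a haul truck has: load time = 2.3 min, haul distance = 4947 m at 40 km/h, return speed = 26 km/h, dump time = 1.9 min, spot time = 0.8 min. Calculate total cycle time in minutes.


23.8367 min

Convert haul speed to m/min: 40 * 1000/60 = 666.6666667 m/min
Haul time = 4947 / 666.6666667 = 7.4205 min
Convert return speed to m/min: 26 * 1000/60 = 433.3333333 m/min
Return time = 4947 / 433.3333333 = 11.41615385 min
Total cycle time:
= 2.3 + 7.4205 + 1.9 + 11.41615385 + 0.8
= 23.8367 min
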